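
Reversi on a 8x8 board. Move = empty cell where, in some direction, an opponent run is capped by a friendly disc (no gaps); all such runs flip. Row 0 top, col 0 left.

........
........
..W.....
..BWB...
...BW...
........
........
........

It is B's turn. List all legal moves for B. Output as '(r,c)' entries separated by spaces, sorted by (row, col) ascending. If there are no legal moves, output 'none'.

(1,1): no bracket -> illegal
(1,2): flips 1 -> legal
(1,3): no bracket -> illegal
(2,1): no bracket -> illegal
(2,3): flips 1 -> legal
(2,4): no bracket -> illegal
(3,1): no bracket -> illegal
(3,5): no bracket -> illegal
(4,2): no bracket -> illegal
(4,5): flips 1 -> legal
(5,3): no bracket -> illegal
(5,4): flips 1 -> legal
(5,5): no bracket -> illegal

Answer: (1,2) (2,3) (4,5) (5,4)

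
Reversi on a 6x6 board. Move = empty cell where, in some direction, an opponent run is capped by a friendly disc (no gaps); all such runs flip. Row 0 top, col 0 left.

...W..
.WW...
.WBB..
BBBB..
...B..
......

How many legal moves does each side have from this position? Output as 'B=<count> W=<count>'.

Answer: B=5 W=6

Derivation:
-- B to move --
(0,0): flips 1 -> legal
(0,1): flips 3 -> legal
(0,2): flips 1 -> legal
(0,4): no bracket -> illegal
(1,0): flips 1 -> legal
(1,3): no bracket -> illegal
(1,4): no bracket -> illegal
(2,0): flips 1 -> legal
B mobility = 5
-- W to move --
(1,3): no bracket -> illegal
(1,4): no bracket -> illegal
(2,0): no bracket -> illegal
(2,4): flips 2 -> legal
(3,4): flips 1 -> legal
(4,0): no bracket -> illegal
(4,1): flips 1 -> legal
(4,2): flips 2 -> legal
(4,4): flips 2 -> legal
(5,2): no bracket -> illegal
(5,3): no bracket -> illegal
(5,4): flips 2 -> legal
W mobility = 6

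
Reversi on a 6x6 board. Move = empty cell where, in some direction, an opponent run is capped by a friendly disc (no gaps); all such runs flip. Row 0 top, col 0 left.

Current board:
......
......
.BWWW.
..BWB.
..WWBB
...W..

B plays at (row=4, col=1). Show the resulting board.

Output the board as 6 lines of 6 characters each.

Answer: ......
......
.BWWW.
..BWB.
.BBBBB
...W..

Derivation:
Place B at (4,1); scan 8 dirs for brackets.
Dir NW: first cell '.' (not opp) -> no flip
Dir N: first cell '.' (not opp) -> no flip
Dir NE: first cell 'B' (not opp) -> no flip
Dir W: first cell '.' (not opp) -> no flip
Dir E: opp run (4,2) (4,3) capped by B -> flip
Dir SW: first cell '.' (not opp) -> no flip
Dir S: first cell '.' (not opp) -> no flip
Dir SE: first cell '.' (not opp) -> no flip
All flips: (4,2) (4,3)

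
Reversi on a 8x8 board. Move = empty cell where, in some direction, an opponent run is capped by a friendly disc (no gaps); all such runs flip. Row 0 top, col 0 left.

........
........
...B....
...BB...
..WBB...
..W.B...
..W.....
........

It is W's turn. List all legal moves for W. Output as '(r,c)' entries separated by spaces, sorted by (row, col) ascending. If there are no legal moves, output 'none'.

(1,2): no bracket -> illegal
(1,3): no bracket -> illegal
(1,4): no bracket -> illegal
(2,2): no bracket -> illegal
(2,4): flips 1 -> legal
(2,5): flips 2 -> legal
(3,2): no bracket -> illegal
(3,5): no bracket -> illegal
(4,5): flips 2 -> legal
(5,3): no bracket -> illegal
(5,5): no bracket -> illegal
(6,3): no bracket -> illegal
(6,4): no bracket -> illegal
(6,5): no bracket -> illegal

Answer: (2,4) (2,5) (4,5)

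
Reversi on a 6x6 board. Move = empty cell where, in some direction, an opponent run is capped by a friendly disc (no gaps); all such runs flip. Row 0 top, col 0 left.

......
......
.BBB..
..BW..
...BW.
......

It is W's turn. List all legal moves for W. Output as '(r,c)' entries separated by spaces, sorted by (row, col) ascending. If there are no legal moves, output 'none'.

Answer: (1,1) (1,3) (3,1) (4,2) (5,3)

Derivation:
(1,0): no bracket -> illegal
(1,1): flips 1 -> legal
(1,2): no bracket -> illegal
(1,3): flips 1 -> legal
(1,4): no bracket -> illegal
(2,0): no bracket -> illegal
(2,4): no bracket -> illegal
(3,0): no bracket -> illegal
(3,1): flips 1 -> legal
(3,4): no bracket -> illegal
(4,1): no bracket -> illegal
(4,2): flips 1 -> legal
(5,2): no bracket -> illegal
(5,3): flips 1 -> legal
(5,4): no bracket -> illegal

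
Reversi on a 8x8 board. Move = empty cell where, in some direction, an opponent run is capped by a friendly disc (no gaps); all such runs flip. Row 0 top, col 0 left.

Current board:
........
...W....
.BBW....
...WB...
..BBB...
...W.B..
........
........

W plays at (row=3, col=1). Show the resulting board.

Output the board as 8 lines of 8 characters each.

Answer: ........
...W....
.BWW....
.W.WB...
..WBB...
...W.B..
........
........

Derivation:
Place W at (3,1); scan 8 dirs for brackets.
Dir NW: first cell '.' (not opp) -> no flip
Dir N: opp run (2,1), next='.' -> no flip
Dir NE: opp run (2,2) capped by W -> flip
Dir W: first cell '.' (not opp) -> no flip
Dir E: first cell '.' (not opp) -> no flip
Dir SW: first cell '.' (not opp) -> no flip
Dir S: first cell '.' (not opp) -> no flip
Dir SE: opp run (4,2) capped by W -> flip
All flips: (2,2) (4,2)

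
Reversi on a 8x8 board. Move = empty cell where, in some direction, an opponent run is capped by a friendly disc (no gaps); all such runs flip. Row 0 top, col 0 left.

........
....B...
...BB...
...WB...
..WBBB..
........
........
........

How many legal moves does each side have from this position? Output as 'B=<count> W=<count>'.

-- B to move --
(2,2): flips 1 -> legal
(3,1): no bracket -> illegal
(3,2): flips 1 -> legal
(4,1): flips 1 -> legal
(5,1): flips 2 -> legal
(5,2): no bracket -> illegal
(5,3): no bracket -> illegal
B mobility = 4
-- W to move --
(0,3): no bracket -> illegal
(0,4): no bracket -> illegal
(0,5): no bracket -> illegal
(1,2): no bracket -> illegal
(1,3): flips 1 -> legal
(1,5): flips 1 -> legal
(2,2): no bracket -> illegal
(2,5): no bracket -> illegal
(3,2): no bracket -> illegal
(3,5): flips 1 -> legal
(3,6): no bracket -> illegal
(4,6): flips 3 -> legal
(5,2): no bracket -> illegal
(5,3): flips 1 -> legal
(5,4): no bracket -> illegal
(5,5): flips 1 -> legal
(5,6): no bracket -> illegal
W mobility = 6

Answer: B=4 W=6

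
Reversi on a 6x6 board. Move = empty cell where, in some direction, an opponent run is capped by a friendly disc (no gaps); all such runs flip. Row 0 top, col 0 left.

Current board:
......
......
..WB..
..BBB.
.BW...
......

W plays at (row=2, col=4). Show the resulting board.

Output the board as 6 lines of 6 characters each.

Answer: ......
......
..WWW.
..BWB.
.BW...
......

Derivation:
Place W at (2,4); scan 8 dirs for brackets.
Dir NW: first cell '.' (not opp) -> no flip
Dir N: first cell '.' (not opp) -> no flip
Dir NE: first cell '.' (not opp) -> no flip
Dir W: opp run (2,3) capped by W -> flip
Dir E: first cell '.' (not opp) -> no flip
Dir SW: opp run (3,3) capped by W -> flip
Dir S: opp run (3,4), next='.' -> no flip
Dir SE: first cell '.' (not opp) -> no flip
All flips: (2,3) (3,3)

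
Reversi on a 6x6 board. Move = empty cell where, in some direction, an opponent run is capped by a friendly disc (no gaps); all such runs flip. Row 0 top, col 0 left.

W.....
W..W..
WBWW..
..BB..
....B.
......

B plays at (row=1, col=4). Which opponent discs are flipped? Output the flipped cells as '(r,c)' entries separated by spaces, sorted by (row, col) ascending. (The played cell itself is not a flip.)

Dir NW: first cell '.' (not opp) -> no flip
Dir N: first cell '.' (not opp) -> no flip
Dir NE: first cell '.' (not opp) -> no flip
Dir W: opp run (1,3), next='.' -> no flip
Dir E: first cell '.' (not opp) -> no flip
Dir SW: opp run (2,3) capped by B -> flip
Dir S: first cell '.' (not opp) -> no flip
Dir SE: first cell '.' (not opp) -> no flip

Answer: (2,3)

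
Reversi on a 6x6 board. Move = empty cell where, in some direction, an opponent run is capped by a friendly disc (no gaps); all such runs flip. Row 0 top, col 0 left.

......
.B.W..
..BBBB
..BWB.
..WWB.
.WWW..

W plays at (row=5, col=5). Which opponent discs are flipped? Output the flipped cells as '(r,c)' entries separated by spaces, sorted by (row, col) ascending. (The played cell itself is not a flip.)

Answer: (4,4)

Derivation:
Dir NW: opp run (4,4) capped by W -> flip
Dir N: first cell '.' (not opp) -> no flip
Dir NE: edge -> no flip
Dir W: first cell '.' (not opp) -> no flip
Dir E: edge -> no flip
Dir SW: edge -> no flip
Dir S: edge -> no flip
Dir SE: edge -> no flip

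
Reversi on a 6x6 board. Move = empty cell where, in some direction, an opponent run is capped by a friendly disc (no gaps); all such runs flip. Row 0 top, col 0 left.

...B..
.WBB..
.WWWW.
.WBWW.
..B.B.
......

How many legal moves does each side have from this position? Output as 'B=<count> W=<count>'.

Answer: B=10 W=11

Derivation:
-- B to move --
(0,0): flips 3 -> legal
(0,1): no bracket -> illegal
(0,2): no bracket -> illegal
(1,0): flips 2 -> legal
(1,4): flips 3 -> legal
(1,5): flips 2 -> legal
(2,0): flips 1 -> legal
(2,5): no bracket -> illegal
(3,0): flips 2 -> legal
(3,5): flips 3 -> legal
(4,0): flips 2 -> legal
(4,1): no bracket -> illegal
(4,3): flips 2 -> legal
(4,5): flips 2 -> legal
B mobility = 10
-- W to move --
(0,1): flips 1 -> legal
(0,2): flips 2 -> legal
(0,4): flips 1 -> legal
(1,4): flips 2 -> legal
(3,5): no bracket -> illegal
(4,1): flips 1 -> legal
(4,3): flips 1 -> legal
(4,5): no bracket -> illegal
(5,1): flips 1 -> legal
(5,2): flips 2 -> legal
(5,3): flips 1 -> legal
(5,4): flips 1 -> legal
(5,5): flips 1 -> legal
W mobility = 11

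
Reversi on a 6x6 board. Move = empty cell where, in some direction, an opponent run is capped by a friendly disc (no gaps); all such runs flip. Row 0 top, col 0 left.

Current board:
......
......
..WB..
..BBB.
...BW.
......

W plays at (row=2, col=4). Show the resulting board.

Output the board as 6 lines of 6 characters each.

Place W at (2,4); scan 8 dirs for brackets.
Dir NW: first cell '.' (not opp) -> no flip
Dir N: first cell '.' (not opp) -> no flip
Dir NE: first cell '.' (not opp) -> no flip
Dir W: opp run (2,3) capped by W -> flip
Dir E: first cell '.' (not opp) -> no flip
Dir SW: opp run (3,3), next='.' -> no flip
Dir S: opp run (3,4) capped by W -> flip
Dir SE: first cell '.' (not opp) -> no flip
All flips: (2,3) (3,4)

Answer: ......
......
..WWW.
..BBW.
...BW.
......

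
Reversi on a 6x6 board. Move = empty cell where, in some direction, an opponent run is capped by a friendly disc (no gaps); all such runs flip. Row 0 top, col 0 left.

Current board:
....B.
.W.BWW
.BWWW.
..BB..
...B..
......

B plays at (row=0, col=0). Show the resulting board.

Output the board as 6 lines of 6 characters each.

Answer: B...B.
.B.BWW
.BBWW.
..BB..
...B..
......

Derivation:
Place B at (0,0); scan 8 dirs for brackets.
Dir NW: edge -> no flip
Dir N: edge -> no flip
Dir NE: edge -> no flip
Dir W: edge -> no flip
Dir E: first cell '.' (not opp) -> no flip
Dir SW: edge -> no flip
Dir S: first cell '.' (not opp) -> no flip
Dir SE: opp run (1,1) (2,2) capped by B -> flip
All flips: (1,1) (2,2)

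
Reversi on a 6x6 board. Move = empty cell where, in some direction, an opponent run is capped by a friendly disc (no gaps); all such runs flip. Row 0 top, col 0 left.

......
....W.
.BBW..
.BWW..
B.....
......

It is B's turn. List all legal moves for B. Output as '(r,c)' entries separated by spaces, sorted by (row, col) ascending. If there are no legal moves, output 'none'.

Answer: (2,4) (3,4) (4,2) (4,3) (4,4)

Derivation:
(0,3): no bracket -> illegal
(0,4): no bracket -> illegal
(0,5): no bracket -> illegal
(1,2): no bracket -> illegal
(1,3): no bracket -> illegal
(1,5): no bracket -> illegal
(2,4): flips 1 -> legal
(2,5): no bracket -> illegal
(3,4): flips 2 -> legal
(4,1): no bracket -> illegal
(4,2): flips 1 -> legal
(4,3): flips 1 -> legal
(4,4): flips 1 -> legal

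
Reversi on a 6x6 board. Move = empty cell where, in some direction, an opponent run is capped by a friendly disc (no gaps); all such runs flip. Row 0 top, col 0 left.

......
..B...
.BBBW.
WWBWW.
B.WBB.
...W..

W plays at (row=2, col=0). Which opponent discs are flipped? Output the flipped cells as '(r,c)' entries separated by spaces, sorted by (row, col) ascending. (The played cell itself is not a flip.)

Dir NW: edge -> no flip
Dir N: first cell '.' (not opp) -> no flip
Dir NE: first cell '.' (not opp) -> no flip
Dir W: edge -> no flip
Dir E: opp run (2,1) (2,2) (2,3) capped by W -> flip
Dir SW: edge -> no flip
Dir S: first cell 'W' (not opp) -> no flip
Dir SE: first cell 'W' (not opp) -> no flip

Answer: (2,1) (2,2) (2,3)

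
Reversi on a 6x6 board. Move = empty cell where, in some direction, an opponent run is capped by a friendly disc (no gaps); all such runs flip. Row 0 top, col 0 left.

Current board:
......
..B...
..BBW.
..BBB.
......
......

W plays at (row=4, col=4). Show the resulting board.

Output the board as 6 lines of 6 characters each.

Place W at (4,4); scan 8 dirs for brackets.
Dir NW: opp run (3,3) (2,2), next='.' -> no flip
Dir N: opp run (3,4) capped by W -> flip
Dir NE: first cell '.' (not opp) -> no flip
Dir W: first cell '.' (not opp) -> no flip
Dir E: first cell '.' (not opp) -> no flip
Dir SW: first cell '.' (not opp) -> no flip
Dir S: first cell '.' (not opp) -> no flip
Dir SE: first cell '.' (not opp) -> no flip
All flips: (3,4)

Answer: ......
..B...
..BBW.
..BBW.
....W.
......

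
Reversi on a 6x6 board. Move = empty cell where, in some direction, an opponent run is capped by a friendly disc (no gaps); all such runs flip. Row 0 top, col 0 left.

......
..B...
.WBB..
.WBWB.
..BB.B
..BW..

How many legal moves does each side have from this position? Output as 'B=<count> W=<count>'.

-- B to move --
(1,0): flips 1 -> legal
(1,1): no bracket -> illegal
(2,0): flips 2 -> legal
(2,4): flips 1 -> legal
(3,0): flips 2 -> legal
(4,0): flips 1 -> legal
(4,1): no bracket -> illegal
(4,4): flips 1 -> legal
(5,4): flips 1 -> legal
B mobility = 7
-- W to move --
(0,1): no bracket -> illegal
(0,2): no bracket -> illegal
(0,3): flips 1 -> legal
(1,1): flips 1 -> legal
(1,3): flips 2 -> legal
(1,4): no bracket -> illegal
(2,4): flips 2 -> legal
(2,5): no bracket -> illegal
(3,5): flips 1 -> legal
(4,1): no bracket -> illegal
(4,4): no bracket -> illegal
(5,1): flips 2 -> legal
(5,4): flips 2 -> legal
(5,5): no bracket -> illegal
W mobility = 7

Answer: B=7 W=7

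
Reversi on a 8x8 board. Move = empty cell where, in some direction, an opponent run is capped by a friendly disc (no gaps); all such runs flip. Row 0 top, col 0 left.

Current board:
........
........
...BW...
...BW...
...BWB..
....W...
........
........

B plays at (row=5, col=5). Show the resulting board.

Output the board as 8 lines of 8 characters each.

Place B at (5,5); scan 8 dirs for brackets.
Dir NW: opp run (4,4) capped by B -> flip
Dir N: first cell 'B' (not opp) -> no flip
Dir NE: first cell '.' (not opp) -> no flip
Dir W: opp run (5,4), next='.' -> no flip
Dir E: first cell '.' (not opp) -> no flip
Dir SW: first cell '.' (not opp) -> no flip
Dir S: first cell '.' (not opp) -> no flip
Dir SE: first cell '.' (not opp) -> no flip
All flips: (4,4)

Answer: ........
........
...BW...
...BW...
...BBB..
....WB..
........
........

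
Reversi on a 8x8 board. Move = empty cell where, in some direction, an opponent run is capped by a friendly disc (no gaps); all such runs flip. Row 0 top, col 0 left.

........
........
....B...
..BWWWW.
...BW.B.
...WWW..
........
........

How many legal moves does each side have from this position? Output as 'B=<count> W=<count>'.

Answer: B=9 W=10

Derivation:
-- B to move --
(2,2): no bracket -> illegal
(2,3): flips 1 -> legal
(2,5): flips 1 -> legal
(2,6): flips 1 -> legal
(2,7): no bracket -> illegal
(3,7): flips 4 -> legal
(4,2): flips 1 -> legal
(4,5): flips 1 -> legal
(4,7): no bracket -> illegal
(5,2): no bracket -> illegal
(5,6): no bracket -> illegal
(6,2): no bracket -> illegal
(6,3): flips 1 -> legal
(6,4): flips 4 -> legal
(6,5): flips 1 -> legal
(6,6): no bracket -> illegal
B mobility = 9
-- W to move --
(1,3): flips 1 -> legal
(1,4): flips 1 -> legal
(1,5): flips 1 -> legal
(2,1): flips 2 -> legal
(2,2): no bracket -> illegal
(2,3): no bracket -> illegal
(2,5): no bracket -> illegal
(3,1): flips 1 -> legal
(3,7): flips 1 -> legal
(4,1): no bracket -> illegal
(4,2): flips 1 -> legal
(4,5): no bracket -> illegal
(4,7): no bracket -> illegal
(5,2): flips 1 -> legal
(5,6): flips 1 -> legal
(5,7): flips 1 -> legal
W mobility = 10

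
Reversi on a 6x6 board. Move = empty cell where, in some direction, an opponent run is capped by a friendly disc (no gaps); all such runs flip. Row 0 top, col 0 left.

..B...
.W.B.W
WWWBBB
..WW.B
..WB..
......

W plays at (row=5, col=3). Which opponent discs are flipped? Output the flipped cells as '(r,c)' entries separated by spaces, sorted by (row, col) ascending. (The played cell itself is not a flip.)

Dir NW: first cell 'W' (not opp) -> no flip
Dir N: opp run (4,3) capped by W -> flip
Dir NE: first cell '.' (not opp) -> no flip
Dir W: first cell '.' (not opp) -> no flip
Dir E: first cell '.' (not opp) -> no flip
Dir SW: edge -> no flip
Dir S: edge -> no flip
Dir SE: edge -> no flip

Answer: (4,3)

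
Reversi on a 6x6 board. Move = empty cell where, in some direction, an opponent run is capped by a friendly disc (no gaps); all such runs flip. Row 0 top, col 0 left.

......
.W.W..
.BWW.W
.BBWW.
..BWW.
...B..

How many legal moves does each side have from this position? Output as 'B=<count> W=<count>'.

Answer: B=9 W=7

Derivation:
-- B to move --
(0,0): no bracket -> illegal
(0,1): flips 1 -> legal
(0,2): no bracket -> illegal
(0,3): flips 4 -> legal
(0,4): flips 2 -> legal
(1,0): no bracket -> illegal
(1,2): flips 1 -> legal
(1,4): flips 1 -> legal
(1,5): no bracket -> illegal
(2,0): no bracket -> illegal
(2,4): flips 3 -> legal
(3,5): flips 3 -> legal
(4,5): flips 2 -> legal
(5,2): no bracket -> illegal
(5,4): flips 1 -> legal
(5,5): no bracket -> illegal
B mobility = 9
-- W to move --
(1,0): flips 2 -> legal
(1,2): no bracket -> illegal
(2,0): flips 1 -> legal
(3,0): flips 2 -> legal
(4,0): flips 1 -> legal
(4,1): flips 4 -> legal
(5,1): flips 1 -> legal
(5,2): flips 2 -> legal
(5,4): no bracket -> illegal
W mobility = 7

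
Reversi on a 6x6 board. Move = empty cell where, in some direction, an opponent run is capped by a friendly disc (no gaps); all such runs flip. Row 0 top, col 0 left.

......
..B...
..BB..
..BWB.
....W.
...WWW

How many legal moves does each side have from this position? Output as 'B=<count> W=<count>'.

-- B to move --
(2,4): no bracket -> illegal
(3,5): no bracket -> illegal
(4,2): no bracket -> illegal
(4,3): flips 1 -> legal
(4,5): no bracket -> illegal
(5,2): no bracket -> illegal
B mobility = 1
-- W to move --
(0,1): no bracket -> illegal
(0,2): no bracket -> illegal
(0,3): no bracket -> illegal
(1,1): flips 1 -> legal
(1,3): flips 1 -> legal
(1,4): no bracket -> illegal
(2,1): no bracket -> illegal
(2,4): flips 1 -> legal
(2,5): no bracket -> illegal
(3,1): flips 1 -> legal
(3,5): flips 1 -> legal
(4,1): no bracket -> illegal
(4,2): no bracket -> illegal
(4,3): no bracket -> illegal
(4,5): no bracket -> illegal
W mobility = 5

Answer: B=1 W=5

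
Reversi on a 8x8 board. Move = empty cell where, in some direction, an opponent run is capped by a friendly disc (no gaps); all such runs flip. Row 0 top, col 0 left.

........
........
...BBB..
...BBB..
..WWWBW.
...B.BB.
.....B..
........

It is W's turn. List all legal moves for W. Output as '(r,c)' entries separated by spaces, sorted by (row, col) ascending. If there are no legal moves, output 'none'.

Answer: (1,3) (1,4) (1,5) (1,6) (2,2) (2,6) (6,2) (6,3) (6,4) (6,6)

Derivation:
(1,2): no bracket -> illegal
(1,3): flips 4 -> legal
(1,4): flips 2 -> legal
(1,5): flips 2 -> legal
(1,6): flips 2 -> legal
(2,2): flips 1 -> legal
(2,6): flips 1 -> legal
(3,2): no bracket -> illegal
(3,6): no bracket -> illegal
(4,7): no bracket -> illegal
(5,2): no bracket -> illegal
(5,4): no bracket -> illegal
(5,7): no bracket -> illegal
(6,2): flips 1 -> legal
(6,3): flips 1 -> legal
(6,4): flips 2 -> legal
(6,6): flips 2 -> legal
(6,7): no bracket -> illegal
(7,4): no bracket -> illegal
(7,5): no bracket -> illegal
(7,6): no bracket -> illegal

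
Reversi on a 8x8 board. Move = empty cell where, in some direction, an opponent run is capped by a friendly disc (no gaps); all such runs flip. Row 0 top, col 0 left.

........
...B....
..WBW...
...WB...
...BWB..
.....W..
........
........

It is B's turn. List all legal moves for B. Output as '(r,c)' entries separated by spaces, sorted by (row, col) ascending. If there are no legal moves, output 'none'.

(1,1): no bracket -> illegal
(1,2): no bracket -> illegal
(1,4): flips 1 -> legal
(1,5): no bracket -> illegal
(2,1): flips 1 -> legal
(2,5): flips 1 -> legal
(3,1): flips 1 -> legal
(3,2): flips 1 -> legal
(3,5): flips 1 -> legal
(4,2): no bracket -> illegal
(4,6): no bracket -> illegal
(5,3): no bracket -> illegal
(5,4): flips 1 -> legal
(5,6): no bracket -> illegal
(6,4): no bracket -> illegal
(6,5): flips 1 -> legal
(6,6): no bracket -> illegal

Answer: (1,4) (2,1) (2,5) (3,1) (3,2) (3,5) (5,4) (6,5)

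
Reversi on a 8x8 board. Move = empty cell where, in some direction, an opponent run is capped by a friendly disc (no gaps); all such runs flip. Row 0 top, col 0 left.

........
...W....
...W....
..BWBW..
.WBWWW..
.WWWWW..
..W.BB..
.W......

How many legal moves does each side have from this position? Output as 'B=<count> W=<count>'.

Answer: B=12 W=9

Derivation:
-- B to move --
(0,2): no bracket -> illegal
(0,3): no bracket -> illegal
(0,4): no bracket -> illegal
(1,2): flips 1 -> legal
(1,4): flips 1 -> legal
(2,2): no bracket -> illegal
(2,4): flips 1 -> legal
(2,5): flips 3 -> legal
(2,6): no bracket -> illegal
(3,0): no bracket -> illegal
(3,1): no bracket -> illegal
(3,6): flips 1 -> legal
(4,0): flips 1 -> legal
(4,6): flips 4 -> legal
(5,0): flips 1 -> legal
(5,6): flips 1 -> legal
(6,0): flips 1 -> legal
(6,1): flips 2 -> legal
(6,3): no bracket -> illegal
(6,6): no bracket -> illegal
(7,0): no bracket -> illegal
(7,2): flips 2 -> legal
(7,3): no bracket -> illegal
B mobility = 12
-- W to move --
(2,1): flips 1 -> legal
(2,2): flips 2 -> legal
(2,4): flips 1 -> legal
(2,5): flips 1 -> legal
(3,1): flips 2 -> legal
(5,6): no bracket -> illegal
(6,3): no bracket -> illegal
(6,6): no bracket -> illegal
(7,3): flips 1 -> legal
(7,4): flips 1 -> legal
(7,5): flips 2 -> legal
(7,6): flips 1 -> legal
W mobility = 9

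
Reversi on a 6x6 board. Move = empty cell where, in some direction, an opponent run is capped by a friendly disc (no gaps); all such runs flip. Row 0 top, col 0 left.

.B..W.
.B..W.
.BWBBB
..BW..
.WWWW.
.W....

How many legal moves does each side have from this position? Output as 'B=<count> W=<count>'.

Answer: B=9 W=7

Derivation:
-- B to move --
(0,3): flips 1 -> legal
(0,5): flips 1 -> legal
(1,2): flips 1 -> legal
(1,3): no bracket -> illegal
(1,5): no bracket -> illegal
(3,0): no bracket -> illegal
(3,1): no bracket -> illegal
(3,4): flips 1 -> legal
(3,5): no bracket -> illegal
(4,0): no bracket -> illegal
(4,5): no bracket -> illegal
(5,0): flips 1 -> legal
(5,2): flips 1 -> legal
(5,3): flips 2 -> legal
(5,4): flips 1 -> legal
(5,5): flips 3 -> legal
B mobility = 9
-- W to move --
(0,0): flips 1 -> legal
(0,2): no bracket -> illegal
(1,0): flips 2 -> legal
(1,2): no bracket -> illegal
(1,3): flips 1 -> legal
(1,5): flips 1 -> legal
(2,0): flips 1 -> legal
(3,0): no bracket -> illegal
(3,1): flips 1 -> legal
(3,4): flips 1 -> legal
(3,5): no bracket -> illegal
W mobility = 7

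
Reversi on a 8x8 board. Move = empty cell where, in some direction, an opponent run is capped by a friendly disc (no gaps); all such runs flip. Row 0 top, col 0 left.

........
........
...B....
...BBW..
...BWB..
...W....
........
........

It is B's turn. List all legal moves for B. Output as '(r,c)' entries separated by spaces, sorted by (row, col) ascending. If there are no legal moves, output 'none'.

Answer: (2,5) (3,6) (5,4) (5,5) (6,3)

Derivation:
(2,4): no bracket -> illegal
(2,5): flips 1 -> legal
(2,6): no bracket -> illegal
(3,6): flips 1 -> legal
(4,2): no bracket -> illegal
(4,6): no bracket -> illegal
(5,2): no bracket -> illegal
(5,4): flips 1 -> legal
(5,5): flips 1 -> legal
(6,2): no bracket -> illegal
(6,3): flips 1 -> legal
(6,4): no bracket -> illegal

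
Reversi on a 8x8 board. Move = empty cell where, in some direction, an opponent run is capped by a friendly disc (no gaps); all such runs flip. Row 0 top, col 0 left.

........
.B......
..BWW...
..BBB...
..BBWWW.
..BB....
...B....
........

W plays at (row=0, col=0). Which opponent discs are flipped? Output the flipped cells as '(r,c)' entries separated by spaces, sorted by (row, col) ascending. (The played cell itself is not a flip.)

Dir NW: edge -> no flip
Dir N: edge -> no flip
Dir NE: edge -> no flip
Dir W: edge -> no flip
Dir E: first cell '.' (not opp) -> no flip
Dir SW: edge -> no flip
Dir S: first cell '.' (not opp) -> no flip
Dir SE: opp run (1,1) (2,2) (3,3) capped by W -> flip

Answer: (1,1) (2,2) (3,3)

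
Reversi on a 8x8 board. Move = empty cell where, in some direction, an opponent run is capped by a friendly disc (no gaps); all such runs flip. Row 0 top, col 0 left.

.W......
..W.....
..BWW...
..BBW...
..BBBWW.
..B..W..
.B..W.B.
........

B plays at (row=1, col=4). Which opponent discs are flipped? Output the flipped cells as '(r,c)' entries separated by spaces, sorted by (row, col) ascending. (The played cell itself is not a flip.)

Dir NW: first cell '.' (not opp) -> no flip
Dir N: first cell '.' (not opp) -> no flip
Dir NE: first cell '.' (not opp) -> no flip
Dir W: first cell '.' (not opp) -> no flip
Dir E: first cell '.' (not opp) -> no flip
Dir SW: opp run (2,3) capped by B -> flip
Dir S: opp run (2,4) (3,4) capped by B -> flip
Dir SE: first cell '.' (not opp) -> no flip

Answer: (2,3) (2,4) (3,4)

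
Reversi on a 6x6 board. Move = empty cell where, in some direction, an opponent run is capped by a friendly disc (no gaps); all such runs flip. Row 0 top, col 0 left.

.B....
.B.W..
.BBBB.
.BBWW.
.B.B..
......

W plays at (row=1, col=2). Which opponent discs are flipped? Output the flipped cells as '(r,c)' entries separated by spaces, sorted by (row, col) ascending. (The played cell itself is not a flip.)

Dir NW: opp run (0,1), next=edge -> no flip
Dir N: first cell '.' (not opp) -> no flip
Dir NE: first cell '.' (not opp) -> no flip
Dir W: opp run (1,1), next='.' -> no flip
Dir E: first cell 'W' (not opp) -> no flip
Dir SW: opp run (2,1), next='.' -> no flip
Dir S: opp run (2,2) (3,2), next='.' -> no flip
Dir SE: opp run (2,3) capped by W -> flip

Answer: (2,3)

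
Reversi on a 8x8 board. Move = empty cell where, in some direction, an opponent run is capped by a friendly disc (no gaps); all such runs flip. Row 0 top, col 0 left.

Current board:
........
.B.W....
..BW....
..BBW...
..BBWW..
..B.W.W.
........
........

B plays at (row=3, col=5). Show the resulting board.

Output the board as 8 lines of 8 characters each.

Answer: ........
.B.W....
..BW....
..BBBB..
..BBWW..
..B.W.W.
........
........

Derivation:
Place B at (3,5); scan 8 dirs for brackets.
Dir NW: first cell '.' (not opp) -> no flip
Dir N: first cell '.' (not opp) -> no flip
Dir NE: first cell '.' (not opp) -> no flip
Dir W: opp run (3,4) capped by B -> flip
Dir E: first cell '.' (not opp) -> no flip
Dir SW: opp run (4,4), next='.' -> no flip
Dir S: opp run (4,5), next='.' -> no flip
Dir SE: first cell '.' (not opp) -> no flip
All flips: (3,4)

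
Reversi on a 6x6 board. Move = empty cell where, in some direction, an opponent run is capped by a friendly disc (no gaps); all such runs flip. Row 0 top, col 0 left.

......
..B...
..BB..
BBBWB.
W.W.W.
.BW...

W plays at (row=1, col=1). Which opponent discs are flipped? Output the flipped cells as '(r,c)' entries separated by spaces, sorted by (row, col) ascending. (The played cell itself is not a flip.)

Dir NW: first cell '.' (not opp) -> no flip
Dir N: first cell '.' (not opp) -> no flip
Dir NE: first cell '.' (not opp) -> no flip
Dir W: first cell '.' (not opp) -> no flip
Dir E: opp run (1,2), next='.' -> no flip
Dir SW: first cell '.' (not opp) -> no flip
Dir S: first cell '.' (not opp) -> no flip
Dir SE: opp run (2,2) capped by W -> flip

Answer: (2,2)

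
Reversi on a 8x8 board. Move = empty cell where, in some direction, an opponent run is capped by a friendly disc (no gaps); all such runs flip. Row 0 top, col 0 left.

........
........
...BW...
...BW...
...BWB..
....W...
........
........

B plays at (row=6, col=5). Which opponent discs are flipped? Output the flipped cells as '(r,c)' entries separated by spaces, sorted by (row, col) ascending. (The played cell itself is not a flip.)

Answer: (5,4)

Derivation:
Dir NW: opp run (5,4) capped by B -> flip
Dir N: first cell '.' (not opp) -> no flip
Dir NE: first cell '.' (not opp) -> no flip
Dir W: first cell '.' (not opp) -> no flip
Dir E: first cell '.' (not opp) -> no flip
Dir SW: first cell '.' (not opp) -> no flip
Dir S: first cell '.' (not opp) -> no flip
Dir SE: first cell '.' (not opp) -> no flip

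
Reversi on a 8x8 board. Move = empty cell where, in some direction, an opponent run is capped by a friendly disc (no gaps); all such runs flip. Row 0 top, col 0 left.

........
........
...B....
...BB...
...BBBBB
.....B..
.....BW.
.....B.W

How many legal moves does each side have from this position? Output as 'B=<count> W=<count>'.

Answer: B=2 W=2

Derivation:
-- B to move --
(5,6): no bracket -> illegal
(5,7): flips 1 -> legal
(6,7): flips 1 -> legal
(7,6): no bracket -> illegal
B mobility = 2
-- W to move --
(1,2): no bracket -> illegal
(1,3): no bracket -> illegal
(1,4): no bracket -> illegal
(2,2): flips 3 -> legal
(2,4): no bracket -> illegal
(2,5): no bracket -> illegal
(3,2): no bracket -> illegal
(3,5): no bracket -> illegal
(3,6): no bracket -> illegal
(3,7): no bracket -> illegal
(4,2): no bracket -> illegal
(5,2): no bracket -> illegal
(5,3): no bracket -> illegal
(5,4): no bracket -> illegal
(5,6): no bracket -> illegal
(5,7): no bracket -> illegal
(6,4): flips 1 -> legal
(7,4): no bracket -> illegal
(7,6): no bracket -> illegal
W mobility = 2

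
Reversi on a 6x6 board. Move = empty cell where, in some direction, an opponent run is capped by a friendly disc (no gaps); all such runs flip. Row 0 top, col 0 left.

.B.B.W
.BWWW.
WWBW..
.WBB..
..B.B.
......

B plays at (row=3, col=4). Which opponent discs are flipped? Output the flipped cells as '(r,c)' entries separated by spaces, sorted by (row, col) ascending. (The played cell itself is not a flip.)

Answer: (1,2) (2,3)

Derivation:
Dir NW: opp run (2,3) (1,2) capped by B -> flip
Dir N: first cell '.' (not opp) -> no flip
Dir NE: first cell '.' (not opp) -> no flip
Dir W: first cell 'B' (not opp) -> no flip
Dir E: first cell '.' (not opp) -> no flip
Dir SW: first cell '.' (not opp) -> no flip
Dir S: first cell 'B' (not opp) -> no flip
Dir SE: first cell '.' (not opp) -> no flip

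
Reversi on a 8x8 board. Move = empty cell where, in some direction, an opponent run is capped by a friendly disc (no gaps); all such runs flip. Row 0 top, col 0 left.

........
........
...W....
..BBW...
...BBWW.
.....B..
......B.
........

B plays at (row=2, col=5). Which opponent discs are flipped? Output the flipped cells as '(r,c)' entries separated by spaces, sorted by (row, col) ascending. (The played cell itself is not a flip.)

Answer: (3,4)

Derivation:
Dir NW: first cell '.' (not opp) -> no flip
Dir N: first cell '.' (not opp) -> no flip
Dir NE: first cell '.' (not opp) -> no flip
Dir W: first cell '.' (not opp) -> no flip
Dir E: first cell '.' (not opp) -> no flip
Dir SW: opp run (3,4) capped by B -> flip
Dir S: first cell '.' (not opp) -> no flip
Dir SE: first cell '.' (not opp) -> no flip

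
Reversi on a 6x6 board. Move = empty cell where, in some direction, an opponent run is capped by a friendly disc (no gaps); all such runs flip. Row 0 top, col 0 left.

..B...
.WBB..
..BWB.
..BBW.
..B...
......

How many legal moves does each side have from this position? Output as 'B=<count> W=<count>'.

-- B to move --
(0,0): flips 1 -> legal
(0,1): no bracket -> illegal
(1,0): flips 1 -> legal
(1,4): flips 1 -> legal
(2,0): flips 1 -> legal
(2,1): no bracket -> illegal
(2,5): no bracket -> illegal
(3,5): flips 1 -> legal
(4,3): no bracket -> illegal
(4,4): flips 1 -> legal
(4,5): flips 2 -> legal
B mobility = 7
-- W to move --
(0,1): flips 1 -> legal
(0,3): flips 1 -> legal
(0,4): no bracket -> illegal
(1,4): flips 3 -> legal
(1,5): no bracket -> illegal
(2,1): flips 1 -> legal
(2,5): flips 1 -> legal
(3,1): flips 2 -> legal
(3,5): no bracket -> illegal
(4,1): flips 1 -> legal
(4,3): flips 1 -> legal
(4,4): flips 2 -> legal
(5,1): no bracket -> illegal
(5,2): no bracket -> illegal
(5,3): no bracket -> illegal
W mobility = 9

Answer: B=7 W=9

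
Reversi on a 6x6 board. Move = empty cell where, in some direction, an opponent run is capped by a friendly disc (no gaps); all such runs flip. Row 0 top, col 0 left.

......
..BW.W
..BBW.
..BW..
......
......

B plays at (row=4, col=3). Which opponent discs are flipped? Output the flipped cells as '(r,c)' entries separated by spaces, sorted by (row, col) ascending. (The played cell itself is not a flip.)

Answer: (3,3)

Derivation:
Dir NW: first cell 'B' (not opp) -> no flip
Dir N: opp run (3,3) capped by B -> flip
Dir NE: first cell '.' (not opp) -> no flip
Dir W: first cell '.' (not opp) -> no flip
Dir E: first cell '.' (not opp) -> no flip
Dir SW: first cell '.' (not opp) -> no flip
Dir S: first cell '.' (not opp) -> no flip
Dir SE: first cell '.' (not opp) -> no flip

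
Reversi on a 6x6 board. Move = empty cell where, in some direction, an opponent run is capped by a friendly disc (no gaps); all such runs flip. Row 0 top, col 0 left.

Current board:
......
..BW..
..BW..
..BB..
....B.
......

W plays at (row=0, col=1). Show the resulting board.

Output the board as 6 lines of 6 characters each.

Place W at (0,1); scan 8 dirs for brackets.
Dir NW: edge -> no flip
Dir N: edge -> no flip
Dir NE: edge -> no flip
Dir W: first cell '.' (not opp) -> no flip
Dir E: first cell '.' (not opp) -> no flip
Dir SW: first cell '.' (not opp) -> no flip
Dir S: first cell '.' (not opp) -> no flip
Dir SE: opp run (1,2) capped by W -> flip
All flips: (1,2)

Answer: .W....
..WW..
..BW..
..BB..
....B.
......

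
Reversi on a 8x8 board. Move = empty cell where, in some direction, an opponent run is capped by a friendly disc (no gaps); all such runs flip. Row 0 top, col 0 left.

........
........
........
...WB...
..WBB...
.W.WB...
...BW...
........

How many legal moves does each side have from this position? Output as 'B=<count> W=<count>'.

-- B to move --
(2,2): flips 1 -> legal
(2,3): flips 1 -> legal
(2,4): no bracket -> illegal
(3,1): no bracket -> illegal
(3,2): flips 1 -> legal
(4,0): no bracket -> illegal
(4,1): flips 1 -> legal
(5,0): no bracket -> illegal
(5,2): flips 1 -> legal
(5,5): no bracket -> illegal
(6,0): no bracket -> illegal
(6,1): no bracket -> illegal
(6,2): flips 1 -> legal
(6,5): flips 1 -> legal
(7,3): no bracket -> illegal
(7,4): flips 1 -> legal
(7,5): no bracket -> illegal
B mobility = 8
-- W to move --
(2,3): no bracket -> illegal
(2,4): flips 3 -> legal
(2,5): no bracket -> illegal
(3,2): no bracket -> illegal
(3,5): flips 2 -> legal
(4,5): flips 2 -> legal
(5,2): no bracket -> illegal
(5,5): flips 2 -> legal
(6,2): flips 1 -> legal
(6,5): no bracket -> illegal
(7,2): no bracket -> illegal
(7,3): flips 1 -> legal
(7,4): no bracket -> illegal
W mobility = 6

Answer: B=8 W=6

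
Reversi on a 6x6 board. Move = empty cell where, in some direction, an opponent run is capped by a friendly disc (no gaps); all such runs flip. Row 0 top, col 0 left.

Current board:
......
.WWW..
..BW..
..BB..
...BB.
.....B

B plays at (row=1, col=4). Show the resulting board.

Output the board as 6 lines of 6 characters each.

Place B at (1,4); scan 8 dirs for brackets.
Dir NW: first cell '.' (not opp) -> no flip
Dir N: first cell '.' (not opp) -> no flip
Dir NE: first cell '.' (not opp) -> no flip
Dir W: opp run (1,3) (1,2) (1,1), next='.' -> no flip
Dir E: first cell '.' (not opp) -> no flip
Dir SW: opp run (2,3) capped by B -> flip
Dir S: first cell '.' (not opp) -> no flip
Dir SE: first cell '.' (not opp) -> no flip
All flips: (2,3)

Answer: ......
.WWWB.
..BB..
..BB..
...BB.
.....B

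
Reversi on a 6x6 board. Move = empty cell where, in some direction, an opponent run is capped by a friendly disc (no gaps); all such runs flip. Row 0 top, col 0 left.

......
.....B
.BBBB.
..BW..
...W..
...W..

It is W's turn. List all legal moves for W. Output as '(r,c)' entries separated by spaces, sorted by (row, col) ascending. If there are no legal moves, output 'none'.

(0,4): no bracket -> illegal
(0,5): no bracket -> illegal
(1,0): flips 2 -> legal
(1,1): flips 1 -> legal
(1,2): no bracket -> illegal
(1,3): flips 1 -> legal
(1,4): no bracket -> illegal
(2,0): no bracket -> illegal
(2,5): no bracket -> illegal
(3,0): no bracket -> illegal
(3,1): flips 1 -> legal
(3,4): no bracket -> illegal
(3,5): no bracket -> illegal
(4,1): no bracket -> illegal
(4,2): no bracket -> illegal

Answer: (1,0) (1,1) (1,3) (3,1)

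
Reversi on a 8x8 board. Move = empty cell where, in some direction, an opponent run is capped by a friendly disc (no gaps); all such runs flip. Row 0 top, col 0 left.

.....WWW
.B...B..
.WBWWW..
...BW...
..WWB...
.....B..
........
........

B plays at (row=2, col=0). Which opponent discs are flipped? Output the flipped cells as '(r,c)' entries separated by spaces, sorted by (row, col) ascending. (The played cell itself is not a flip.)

Answer: (2,1)

Derivation:
Dir NW: edge -> no flip
Dir N: first cell '.' (not opp) -> no flip
Dir NE: first cell 'B' (not opp) -> no flip
Dir W: edge -> no flip
Dir E: opp run (2,1) capped by B -> flip
Dir SW: edge -> no flip
Dir S: first cell '.' (not opp) -> no flip
Dir SE: first cell '.' (not opp) -> no flip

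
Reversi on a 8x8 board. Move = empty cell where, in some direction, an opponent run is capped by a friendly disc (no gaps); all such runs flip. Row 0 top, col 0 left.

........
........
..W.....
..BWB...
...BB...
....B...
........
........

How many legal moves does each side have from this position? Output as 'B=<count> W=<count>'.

-- B to move --
(1,1): flips 2 -> legal
(1,2): flips 1 -> legal
(1,3): no bracket -> illegal
(2,1): no bracket -> illegal
(2,3): flips 1 -> legal
(2,4): no bracket -> illegal
(3,1): no bracket -> illegal
(4,2): no bracket -> illegal
B mobility = 3
-- W to move --
(2,1): no bracket -> illegal
(2,3): no bracket -> illegal
(2,4): no bracket -> illegal
(2,5): no bracket -> illegal
(3,1): flips 1 -> legal
(3,5): flips 1 -> legal
(4,1): no bracket -> illegal
(4,2): flips 1 -> legal
(4,5): no bracket -> illegal
(5,2): no bracket -> illegal
(5,3): flips 1 -> legal
(5,5): flips 1 -> legal
(6,3): no bracket -> illegal
(6,4): no bracket -> illegal
(6,5): no bracket -> illegal
W mobility = 5

Answer: B=3 W=5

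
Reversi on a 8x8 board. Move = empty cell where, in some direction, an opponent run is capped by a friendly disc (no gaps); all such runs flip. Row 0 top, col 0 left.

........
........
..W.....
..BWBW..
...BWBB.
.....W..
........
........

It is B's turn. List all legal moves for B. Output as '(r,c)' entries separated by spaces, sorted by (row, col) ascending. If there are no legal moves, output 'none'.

Answer: (1,2) (2,3) (2,4) (2,5) (3,6) (5,4) (6,4) (6,5)

Derivation:
(1,1): no bracket -> illegal
(1,2): flips 1 -> legal
(1,3): no bracket -> illegal
(2,1): no bracket -> illegal
(2,3): flips 1 -> legal
(2,4): flips 1 -> legal
(2,5): flips 1 -> legal
(2,6): no bracket -> illegal
(3,1): no bracket -> illegal
(3,6): flips 1 -> legal
(4,2): no bracket -> illegal
(5,3): no bracket -> illegal
(5,4): flips 1 -> legal
(5,6): no bracket -> illegal
(6,4): flips 1 -> legal
(6,5): flips 1 -> legal
(6,6): no bracket -> illegal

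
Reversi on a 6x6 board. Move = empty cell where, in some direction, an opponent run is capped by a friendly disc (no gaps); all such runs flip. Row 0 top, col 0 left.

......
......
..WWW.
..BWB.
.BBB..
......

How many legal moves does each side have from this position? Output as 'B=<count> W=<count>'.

Answer: B=4 W=8

Derivation:
-- B to move --
(1,1): no bracket -> illegal
(1,2): flips 2 -> legal
(1,3): flips 2 -> legal
(1,4): flips 2 -> legal
(1,5): flips 2 -> legal
(2,1): no bracket -> illegal
(2,5): no bracket -> illegal
(3,1): no bracket -> illegal
(3,5): no bracket -> illegal
(4,4): no bracket -> illegal
B mobility = 4
-- W to move --
(2,1): no bracket -> illegal
(2,5): no bracket -> illegal
(3,0): no bracket -> illegal
(3,1): flips 1 -> legal
(3,5): flips 1 -> legal
(4,0): no bracket -> illegal
(4,4): flips 1 -> legal
(4,5): flips 1 -> legal
(5,0): flips 2 -> legal
(5,1): flips 1 -> legal
(5,2): flips 2 -> legal
(5,3): flips 1 -> legal
(5,4): no bracket -> illegal
W mobility = 8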